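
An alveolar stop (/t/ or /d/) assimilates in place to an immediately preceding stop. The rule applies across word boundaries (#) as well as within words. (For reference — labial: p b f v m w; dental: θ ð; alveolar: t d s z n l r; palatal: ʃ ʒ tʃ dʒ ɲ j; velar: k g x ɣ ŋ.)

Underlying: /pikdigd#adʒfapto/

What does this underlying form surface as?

[pikgigg#adʒfappo]

/d/ after /k/ (velar) → [g]
/d/ after /g/ (velar) → [g]
/t/ after /p/ (labial) → [p]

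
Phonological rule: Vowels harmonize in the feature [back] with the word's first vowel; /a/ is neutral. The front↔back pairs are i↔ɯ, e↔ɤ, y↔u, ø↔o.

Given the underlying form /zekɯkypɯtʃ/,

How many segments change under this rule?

/ɯ/ harmonizes with /e/ ([-back]) → [i]
/ɯ/ harmonizes with /e/ ([-back]) → [i]
2 segments change.

2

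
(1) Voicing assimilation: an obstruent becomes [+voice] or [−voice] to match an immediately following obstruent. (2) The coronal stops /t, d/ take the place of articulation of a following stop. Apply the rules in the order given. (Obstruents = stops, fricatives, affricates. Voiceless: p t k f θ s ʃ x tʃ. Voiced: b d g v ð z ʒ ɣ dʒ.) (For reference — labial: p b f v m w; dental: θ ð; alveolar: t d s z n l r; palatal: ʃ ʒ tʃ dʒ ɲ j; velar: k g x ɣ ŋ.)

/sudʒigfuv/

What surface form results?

[sudʒikfuv]

Rule 1: /g/ before /f/ (voiceless) → [k]
After rule 1: sudʒikfuv
Rule 2: no segment meets the rule's conditions; no change.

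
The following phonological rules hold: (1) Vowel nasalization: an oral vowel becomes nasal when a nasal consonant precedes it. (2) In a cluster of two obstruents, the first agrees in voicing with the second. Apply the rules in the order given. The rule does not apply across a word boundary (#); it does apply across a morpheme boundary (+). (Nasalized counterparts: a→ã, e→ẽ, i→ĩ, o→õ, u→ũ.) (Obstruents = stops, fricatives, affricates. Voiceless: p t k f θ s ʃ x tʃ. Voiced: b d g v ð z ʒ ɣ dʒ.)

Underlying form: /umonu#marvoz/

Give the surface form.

[umõnũ#mãrvoz]

Rule 1: /o/ after nasal /m/ → [õ]
Rule 1: /u/ after nasal /n/ → [ũ]
Rule 1: /a/ after nasal /m/ → [ã]
After rule 1: umõnũ#mãrvoz
Rule 2: no segment meets the rule's conditions; no change.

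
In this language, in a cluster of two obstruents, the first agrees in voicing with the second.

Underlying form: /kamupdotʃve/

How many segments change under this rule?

2

/p/ before /d/ (voiced) → [b]
/tʃ/ before /v/ (voiced) → [dʒ]
2 segments change.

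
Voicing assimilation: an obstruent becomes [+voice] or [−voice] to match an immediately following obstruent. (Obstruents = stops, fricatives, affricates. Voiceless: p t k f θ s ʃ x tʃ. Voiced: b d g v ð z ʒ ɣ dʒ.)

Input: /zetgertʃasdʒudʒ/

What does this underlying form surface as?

/t/ before /g/ (voiced) → [d]
/s/ before /dʒ/ (voiced) → [z]

[zedgertʃazdʒudʒ]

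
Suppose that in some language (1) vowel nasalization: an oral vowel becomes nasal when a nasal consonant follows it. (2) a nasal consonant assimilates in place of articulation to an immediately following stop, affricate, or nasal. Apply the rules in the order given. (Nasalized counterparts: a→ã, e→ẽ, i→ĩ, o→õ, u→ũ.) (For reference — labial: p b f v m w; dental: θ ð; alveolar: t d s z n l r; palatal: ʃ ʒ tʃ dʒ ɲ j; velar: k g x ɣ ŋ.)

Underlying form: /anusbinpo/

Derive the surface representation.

Rule 1: /a/ before nasal /n/ → [ã]
Rule 1: /i/ before nasal /n/ → [ĩ]
After rule 1: ãnusbĩnpo
Rule 2: /n/ before /p/ (labial) → [m]

[ãnusbĩmpo]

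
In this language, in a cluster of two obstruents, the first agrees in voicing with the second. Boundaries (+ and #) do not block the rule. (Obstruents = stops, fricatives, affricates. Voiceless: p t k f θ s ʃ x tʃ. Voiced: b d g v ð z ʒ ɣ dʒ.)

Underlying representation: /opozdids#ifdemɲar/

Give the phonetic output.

[opozdits#ivdemɲar]

/d/ before /s/ (voiceless) → [t]
/f/ before /d/ (voiced) → [v]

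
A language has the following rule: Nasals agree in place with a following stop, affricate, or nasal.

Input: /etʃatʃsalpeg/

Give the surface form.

[etʃatʃsalpeg]

no segment meets the rule's conditions; no change.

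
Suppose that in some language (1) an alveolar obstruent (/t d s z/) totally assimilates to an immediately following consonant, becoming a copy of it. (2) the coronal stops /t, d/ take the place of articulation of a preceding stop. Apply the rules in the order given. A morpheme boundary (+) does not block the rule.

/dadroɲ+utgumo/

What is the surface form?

[darroɲ+uggumo]

Rule 1: /d/ before /r/ → [r] (total assimilation)
Rule 1: /t/ before /g/ → [g] (total assimilation)
After rule 1: darroɲ+uggumo
Rule 2: no segment meets the rule's conditions; no change.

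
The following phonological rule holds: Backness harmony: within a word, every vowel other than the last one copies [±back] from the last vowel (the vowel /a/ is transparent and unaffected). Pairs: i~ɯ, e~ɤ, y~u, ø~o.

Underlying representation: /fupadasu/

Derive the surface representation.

no segment meets the rule's conditions; no change.

[fupadasu]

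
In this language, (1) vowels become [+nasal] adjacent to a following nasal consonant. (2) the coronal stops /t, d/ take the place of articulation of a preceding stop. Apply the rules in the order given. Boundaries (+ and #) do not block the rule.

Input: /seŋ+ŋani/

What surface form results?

Rule 1: /e/ before nasal /ŋ/ → [ẽ]
Rule 1: /a/ before nasal /n/ → [ã]
After rule 1: sẽŋ+ŋãni
Rule 2: no segment meets the rule's conditions; no change.

[sẽŋ+ŋãni]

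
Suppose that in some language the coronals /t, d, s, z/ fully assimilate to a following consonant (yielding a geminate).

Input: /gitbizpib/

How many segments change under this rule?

/t/ before /b/ → [b] (total assimilation)
/z/ before /p/ → [p] (total assimilation)
2 segments change.

2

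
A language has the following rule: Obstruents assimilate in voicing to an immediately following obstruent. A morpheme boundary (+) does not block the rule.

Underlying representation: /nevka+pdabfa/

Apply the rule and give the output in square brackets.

[nefka+bdapfa]

/v/ before /k/ (voiceless) → [f]
/p/ before /d/ (voiced) → [b]
/b/ before /f/ (voiceless) → [p]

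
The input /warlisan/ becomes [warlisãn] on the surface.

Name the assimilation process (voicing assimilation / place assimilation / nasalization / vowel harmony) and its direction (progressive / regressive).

/a/→[ã].
Each target copies a feature from the following segment, so the direction is regressive.

nasalization, regressive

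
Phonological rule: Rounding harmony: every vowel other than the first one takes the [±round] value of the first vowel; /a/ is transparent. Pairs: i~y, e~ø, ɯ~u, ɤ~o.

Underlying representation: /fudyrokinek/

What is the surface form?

/i/ harmonizes with /u/ ([+round]) → [y]
/e/ harmonizes with /u/ ([+round]) → [ø]

[fudyrokynøk]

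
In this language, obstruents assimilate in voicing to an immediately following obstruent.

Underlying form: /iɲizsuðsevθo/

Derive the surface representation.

[iɲissuθsefθo]

/z/ before /s/ (voiceless) → [s]
/ð/ before /s/ (voiceless) → [θ]
/v/ before /θ/ (voiceless) → [f]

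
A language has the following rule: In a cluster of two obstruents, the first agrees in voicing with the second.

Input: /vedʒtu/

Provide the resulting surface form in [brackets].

[vetʃtu]

/dʒ/ before /t/ (voiceless) → [tʃ]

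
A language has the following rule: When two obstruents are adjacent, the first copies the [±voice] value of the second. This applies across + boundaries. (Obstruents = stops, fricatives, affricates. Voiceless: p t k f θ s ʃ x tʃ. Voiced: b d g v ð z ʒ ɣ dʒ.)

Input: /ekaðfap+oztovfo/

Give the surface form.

/ð/ before /f/ (voiceless) → [θ]
/z/ before /t/ (voiceless) → [s]
/v/ before /f/ (voiceless) → [f]

[ekaθfap+ostoffo]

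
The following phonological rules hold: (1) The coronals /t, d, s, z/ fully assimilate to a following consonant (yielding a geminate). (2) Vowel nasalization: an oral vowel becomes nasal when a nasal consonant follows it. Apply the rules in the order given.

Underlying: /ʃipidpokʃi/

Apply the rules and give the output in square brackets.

Rule 1: /d/ before /p/ → [p] (total assimilation)
After rule 1: ʃipippokʃi
Rule 2: no segment meets the rule's conditions; no change.

[ʃipippokʃi]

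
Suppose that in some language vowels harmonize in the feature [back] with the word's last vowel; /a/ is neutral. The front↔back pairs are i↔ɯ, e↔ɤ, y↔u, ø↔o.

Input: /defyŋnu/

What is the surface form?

[dɤfuŋnu]

/e/ harmonizes with /u/ ([+back]) → [ɤ]
/y/ harmonizes with /u/ ([+back]) → [u]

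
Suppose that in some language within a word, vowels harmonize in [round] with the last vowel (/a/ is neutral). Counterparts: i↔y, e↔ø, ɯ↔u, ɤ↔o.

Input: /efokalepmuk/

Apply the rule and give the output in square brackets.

/e/ harmonizes with /u/ ([+round]) → [ø]
/e/ harmonizes with /u/ ([+round]) → [ø]

[øfokaløpmuk]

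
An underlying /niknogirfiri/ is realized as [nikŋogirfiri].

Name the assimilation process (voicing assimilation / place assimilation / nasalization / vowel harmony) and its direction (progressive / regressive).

place assimilation, progressive

/n/→[ŋ].
Each target copies a feature from the preceding segment, so the direction is progressive.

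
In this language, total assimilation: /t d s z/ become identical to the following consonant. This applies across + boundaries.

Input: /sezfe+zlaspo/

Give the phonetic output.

[seffe+llappo]

/z/ before /f/ → [f] (total assimilation)
/z/ before /l/ → [l] (total assimilation)
/s/ before /p/ → [p] (total assimilation)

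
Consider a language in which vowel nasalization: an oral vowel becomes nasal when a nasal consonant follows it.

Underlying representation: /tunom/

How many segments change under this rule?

/u/ before nasal /n/ → [ũ]
/o/ before nasal /m/ → [õ]
2 segments change.

2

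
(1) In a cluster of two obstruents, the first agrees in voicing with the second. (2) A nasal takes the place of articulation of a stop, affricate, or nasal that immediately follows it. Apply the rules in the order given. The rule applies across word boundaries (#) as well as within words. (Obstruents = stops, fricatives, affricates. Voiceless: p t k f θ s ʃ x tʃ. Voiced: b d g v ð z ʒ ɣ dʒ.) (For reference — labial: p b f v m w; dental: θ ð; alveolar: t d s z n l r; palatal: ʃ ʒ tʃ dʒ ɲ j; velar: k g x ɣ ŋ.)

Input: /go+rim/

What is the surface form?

[go+rim]

Rule 1: no segment meets the rule's conditions; no change.
After rule 1: go+rim
Rule 2: no segment meets the rule's conditions; no change.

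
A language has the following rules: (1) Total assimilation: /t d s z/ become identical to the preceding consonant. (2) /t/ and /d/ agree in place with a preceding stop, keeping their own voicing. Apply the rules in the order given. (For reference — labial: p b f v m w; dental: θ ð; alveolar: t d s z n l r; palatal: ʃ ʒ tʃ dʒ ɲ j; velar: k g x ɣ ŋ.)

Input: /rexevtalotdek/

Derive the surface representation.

[rexevvalottek]

Rule 1: /t/ after /v/ → [v] (total assimilation)
Rule 1: /d/ after /t/ → [t] (total assimilation)
After rule 1: rexevvalottek
Rule 2: no segment meets the rule's conditions; no change.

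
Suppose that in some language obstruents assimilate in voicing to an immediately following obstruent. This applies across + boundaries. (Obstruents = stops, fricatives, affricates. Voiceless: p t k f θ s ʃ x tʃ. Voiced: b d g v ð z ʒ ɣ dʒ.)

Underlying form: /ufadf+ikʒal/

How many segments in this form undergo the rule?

2

/d/ before /f/ (voiceless) → [t]
/k/ before /ʒ/ (voiced) → [g]
2 segments change.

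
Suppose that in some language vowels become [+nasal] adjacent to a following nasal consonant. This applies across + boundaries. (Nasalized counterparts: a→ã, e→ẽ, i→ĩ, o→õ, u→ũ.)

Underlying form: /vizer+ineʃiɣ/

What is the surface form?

[vizer+ĩneʃiɣ]

/i/ before nasal /n/ → [ĩ]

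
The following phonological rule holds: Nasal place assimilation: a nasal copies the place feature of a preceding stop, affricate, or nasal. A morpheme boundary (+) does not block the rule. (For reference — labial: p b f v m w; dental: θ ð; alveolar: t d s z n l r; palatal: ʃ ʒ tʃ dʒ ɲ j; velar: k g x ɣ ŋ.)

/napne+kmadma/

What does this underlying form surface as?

/n/ after /p/ (labial) → [m]
/m/ after /k/ (velar) → [ŋ]
/m/ after /d/ (alveolar) → [n]

[napme+kŋadna]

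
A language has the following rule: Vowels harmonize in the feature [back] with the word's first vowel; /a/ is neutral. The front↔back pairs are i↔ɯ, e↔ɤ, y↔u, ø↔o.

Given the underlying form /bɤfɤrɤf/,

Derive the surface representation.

[bɤfɤrɤf]

no segment meets the rule's conditions; no change.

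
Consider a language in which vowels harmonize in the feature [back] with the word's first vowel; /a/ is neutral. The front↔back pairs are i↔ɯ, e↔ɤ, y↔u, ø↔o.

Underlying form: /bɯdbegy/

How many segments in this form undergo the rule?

2

/e/ harmonizes with /ɯ/ ([+back]) → [ɤ]
/y/ harmonizes with /ɯ/ ([+back]) → [u]
2 segments change.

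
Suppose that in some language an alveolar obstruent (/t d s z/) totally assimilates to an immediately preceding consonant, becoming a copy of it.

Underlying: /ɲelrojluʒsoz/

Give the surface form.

[ɲelrojluʒʒoz]

/s/ after /ʒ/ → [ʒ] (total assimilation)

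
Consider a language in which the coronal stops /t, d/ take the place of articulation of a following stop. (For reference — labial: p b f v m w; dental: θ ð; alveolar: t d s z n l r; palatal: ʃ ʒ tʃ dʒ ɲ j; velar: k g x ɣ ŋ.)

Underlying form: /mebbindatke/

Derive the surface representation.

[mebbindakke]

/t/ before /k/ (velar) → [k]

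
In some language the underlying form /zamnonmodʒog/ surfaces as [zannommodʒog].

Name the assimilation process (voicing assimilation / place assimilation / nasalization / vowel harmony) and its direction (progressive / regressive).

place assimilation, regressive

/m/→[n] /n/→[m].
Each target copies a feature from the following segment, so the direction is regressive.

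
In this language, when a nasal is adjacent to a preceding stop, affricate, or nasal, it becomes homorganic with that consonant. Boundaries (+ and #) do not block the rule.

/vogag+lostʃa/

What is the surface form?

[vogag+lostʃa]

no segment meets the rule's conditions; no change.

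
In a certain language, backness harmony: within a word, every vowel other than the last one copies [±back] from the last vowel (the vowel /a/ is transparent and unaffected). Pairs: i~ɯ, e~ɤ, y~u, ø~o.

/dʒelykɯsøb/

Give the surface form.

[dʒelykisøb]

/ɯ/ harmonizes with /ø/ ([-back]) → [i]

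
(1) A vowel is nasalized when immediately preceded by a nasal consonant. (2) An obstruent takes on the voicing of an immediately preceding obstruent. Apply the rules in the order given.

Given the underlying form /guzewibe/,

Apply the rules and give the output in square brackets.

[guzewibe]

Rule 1: no segment meets the rule's conditions; no change.
After rule 1: guzewibe
Rule 2: no segment meets the rule's conditions; no change.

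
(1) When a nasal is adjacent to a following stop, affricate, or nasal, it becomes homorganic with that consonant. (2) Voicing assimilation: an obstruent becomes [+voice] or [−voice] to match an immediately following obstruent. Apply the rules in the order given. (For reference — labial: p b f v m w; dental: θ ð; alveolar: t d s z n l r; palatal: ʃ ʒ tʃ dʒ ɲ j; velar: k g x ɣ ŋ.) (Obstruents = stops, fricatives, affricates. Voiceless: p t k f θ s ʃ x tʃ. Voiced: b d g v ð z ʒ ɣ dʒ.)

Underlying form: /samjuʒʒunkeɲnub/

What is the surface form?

[samjuʒʒuŋkennub]

Rule 1: /n/ before /k/ (velar) → [ŋ]
Rule 1: /ɲ/ before /n/ (alveolar) → [n]
After rule 1: samjuʒʒuŋkennub
Rule 2: no segment meets the rule's conditions; no change.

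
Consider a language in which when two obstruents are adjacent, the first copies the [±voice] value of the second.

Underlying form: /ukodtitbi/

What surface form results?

[ukottidbi]

/d/ before /t/ (voiceless) → [t]
/t/ before /b/ (voiced) → [d]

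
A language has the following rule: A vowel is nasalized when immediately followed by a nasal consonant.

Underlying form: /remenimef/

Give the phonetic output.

[rẽmẽnĩmef]

/e/ before nasal /m/ → [ẽ]
/e/ before nasal /n/ → [ẽ]
/i/ before nasal /m/ → [ĩ]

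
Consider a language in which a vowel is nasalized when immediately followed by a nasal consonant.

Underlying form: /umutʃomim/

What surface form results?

/u/ before nasal /m/ → [ũ]
/o/ before nasal /m/ → [õ]
/i/ before nasal /m/ → [ĩ]

[ũmutʃõmĩm]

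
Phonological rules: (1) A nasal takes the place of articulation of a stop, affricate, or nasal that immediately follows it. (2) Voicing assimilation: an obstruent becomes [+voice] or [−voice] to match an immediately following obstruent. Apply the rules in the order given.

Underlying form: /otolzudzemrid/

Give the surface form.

[otolzudzemrid]

Rule 1: no segment meets the rule's conditions; no change.
After rule 1: otolzudzemrid
Rule 2: no segment meets the rule's conditions; no change.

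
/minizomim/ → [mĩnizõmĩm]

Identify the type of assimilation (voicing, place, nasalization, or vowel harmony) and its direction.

/i/→[ĩ] /o/→[õ] /i/→[ĩ].
Each target copies a feature from the following segment, so the direction is regressive.

nasalization, regressive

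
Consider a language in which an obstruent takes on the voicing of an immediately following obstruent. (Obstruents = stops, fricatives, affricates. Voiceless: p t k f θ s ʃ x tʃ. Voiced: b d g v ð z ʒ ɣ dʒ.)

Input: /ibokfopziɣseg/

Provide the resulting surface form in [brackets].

[ibokfobzixseg]

/p/ before /z/ (voiced) → [b]
/ɣ/ before /s/ (voiceless) → [x]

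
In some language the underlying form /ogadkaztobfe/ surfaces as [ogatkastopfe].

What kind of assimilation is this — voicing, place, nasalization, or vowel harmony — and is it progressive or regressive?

/d/→[t] /z/→[s] /b/→[p].
Each target copies a feature from the following segment, so the direction is regressive.

voicing assimilation, regressive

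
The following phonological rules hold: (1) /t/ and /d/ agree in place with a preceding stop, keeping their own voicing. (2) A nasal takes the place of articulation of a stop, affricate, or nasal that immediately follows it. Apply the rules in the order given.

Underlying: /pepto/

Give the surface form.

Rule 1: /t/ after /p/ (labial) → [p]
After rule 1: peppo
Rule 2: no segment meets the rule's conditions; no change.

[peppo]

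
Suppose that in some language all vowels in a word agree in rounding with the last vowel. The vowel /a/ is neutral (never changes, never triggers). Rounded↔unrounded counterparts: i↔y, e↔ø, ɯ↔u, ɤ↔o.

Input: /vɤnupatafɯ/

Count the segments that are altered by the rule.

1

/u/ harmonizes with /ɯ/ ([-round]) → [ɯ]
1 segment changes.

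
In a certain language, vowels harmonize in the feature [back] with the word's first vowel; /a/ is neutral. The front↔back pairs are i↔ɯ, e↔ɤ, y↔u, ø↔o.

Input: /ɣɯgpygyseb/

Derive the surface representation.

/y/ harmonizes with /ɯ/ ([+back]) → [u]
/y/ harmonizes with /ɯ/ ([+back]) → [u]
/e/ harmonizes with /ɯ/ ([+back]) → [ɤ]

[ɣɯgpugusɤb]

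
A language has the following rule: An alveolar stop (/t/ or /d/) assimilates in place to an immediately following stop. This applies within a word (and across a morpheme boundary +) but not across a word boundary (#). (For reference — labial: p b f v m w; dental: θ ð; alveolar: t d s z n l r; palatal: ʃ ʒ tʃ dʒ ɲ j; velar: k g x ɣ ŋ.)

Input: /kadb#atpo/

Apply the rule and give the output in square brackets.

/d/ before /b/ (labial) → [b]
/t/ before /p/ (labial) → [p]

[kabb#appo]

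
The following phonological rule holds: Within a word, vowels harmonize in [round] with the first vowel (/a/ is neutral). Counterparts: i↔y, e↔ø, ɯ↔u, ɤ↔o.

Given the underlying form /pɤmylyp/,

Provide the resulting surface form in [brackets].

[pɤmilip]

/y/ harmonizes with /ɤ/ ([-round]) → [i]
/y/ harmonizes with /ɤ/ ([-round]) → [i]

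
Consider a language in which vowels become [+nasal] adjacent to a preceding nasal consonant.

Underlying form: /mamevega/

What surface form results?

[mãmẽvega]

/a/ after nasal /m/ → [ã]
/e/ after nasal /m/ → [ẽ]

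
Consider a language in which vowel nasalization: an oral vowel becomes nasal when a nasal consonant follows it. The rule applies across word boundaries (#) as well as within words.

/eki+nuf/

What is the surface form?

/i/ before nasal /n/ → [ĩ]

[ekĩ+nuf]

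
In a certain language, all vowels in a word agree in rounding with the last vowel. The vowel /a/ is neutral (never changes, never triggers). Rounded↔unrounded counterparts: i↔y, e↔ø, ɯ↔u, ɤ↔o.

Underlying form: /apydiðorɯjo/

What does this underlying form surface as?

[apydyðorujo]

/i/ harmonizes with /o/ ([+round]) → [y]
/ɯ/ harmonizes with /o/ ([+round]) → [u]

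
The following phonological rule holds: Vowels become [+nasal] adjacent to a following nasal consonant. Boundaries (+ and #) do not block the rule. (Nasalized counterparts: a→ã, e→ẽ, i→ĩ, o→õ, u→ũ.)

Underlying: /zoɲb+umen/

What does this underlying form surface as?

/o/ before nasal /ɲ/ → [õ]
/u/ before nasal /m/ → [ũ]
/e/ before nasal /n/ → [ẽ]

[zõɲb+ũmẽn]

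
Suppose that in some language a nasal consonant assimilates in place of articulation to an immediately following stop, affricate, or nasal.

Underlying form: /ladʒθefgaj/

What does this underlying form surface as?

[ladʒθefgaj]

no segment meets the rule's conditions; no change.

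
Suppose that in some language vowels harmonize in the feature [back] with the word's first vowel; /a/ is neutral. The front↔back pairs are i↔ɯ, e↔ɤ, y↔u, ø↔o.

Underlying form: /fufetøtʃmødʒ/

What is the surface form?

/e/ harmonizes with /u/ ([+back]) → [ɤ]
/ø/ harmonizes with /u/ ([+back]) → [o]
/ø/ harmonizes with /u/ ([+back]) → [o]

[fufɤtotʃmodʒ]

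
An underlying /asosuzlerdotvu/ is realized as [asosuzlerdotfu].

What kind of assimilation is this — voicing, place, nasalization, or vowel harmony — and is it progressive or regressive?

/v/→[f].
Each target copies a feature from the preceding segment, so the direction is progressive.

voicing assimilation, progressive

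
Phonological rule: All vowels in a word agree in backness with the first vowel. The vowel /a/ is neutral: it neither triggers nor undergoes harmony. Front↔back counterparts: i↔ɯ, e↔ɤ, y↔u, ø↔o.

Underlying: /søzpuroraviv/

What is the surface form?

/u/ harmonizes with /ø/ ([-back]) → [y]
/o/ harmonizes with /ø/ ([-back]) → [ø]

[søzpyrøraviv]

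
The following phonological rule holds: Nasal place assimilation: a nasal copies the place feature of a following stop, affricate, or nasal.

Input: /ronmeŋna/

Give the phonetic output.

/n/ before /m/ (labial) → [m]
/ŋ/ before /n/ (alveolar) → [n]

[rommenna]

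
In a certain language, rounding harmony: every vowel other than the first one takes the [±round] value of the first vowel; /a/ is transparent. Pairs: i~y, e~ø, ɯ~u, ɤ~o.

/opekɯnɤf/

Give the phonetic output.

[opøkunof]

/e/ harmonizes with /o/ ([+round]) → [ø]
/ɯ/ harmonizes with /o/ ([+round]) → [u]
/ɤ/ harmonizes with /o/ ([+round]) → [o]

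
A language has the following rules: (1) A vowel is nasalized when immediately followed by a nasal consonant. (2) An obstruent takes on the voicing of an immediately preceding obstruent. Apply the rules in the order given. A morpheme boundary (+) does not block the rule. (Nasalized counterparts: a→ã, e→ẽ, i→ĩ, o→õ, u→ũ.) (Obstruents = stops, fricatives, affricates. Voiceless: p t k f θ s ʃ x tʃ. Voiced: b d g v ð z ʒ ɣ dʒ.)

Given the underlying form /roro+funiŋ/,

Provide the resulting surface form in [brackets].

[roro+fũnĩŋ]

Rule 1: /u/ before nasal /n/ → [ũ]
Rule 1: /i/ before nasal /ŋ/ → [ĩ]
After rule 1: roro+fũnĩŋ
Rule 2: no segment meets the rule's conditions; no change.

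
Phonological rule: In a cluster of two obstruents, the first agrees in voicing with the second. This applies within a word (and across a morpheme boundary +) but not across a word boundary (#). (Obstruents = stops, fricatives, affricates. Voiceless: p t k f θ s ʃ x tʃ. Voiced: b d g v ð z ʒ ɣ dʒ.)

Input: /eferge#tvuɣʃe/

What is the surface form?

[eferge#dvuxʃe]

/t/ before /v/ (voiced) → [d]
/ɣ/ before /ʃ/ (voiceless) → [x]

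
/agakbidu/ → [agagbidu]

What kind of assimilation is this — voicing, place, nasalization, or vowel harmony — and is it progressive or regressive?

voicing assimilation, regressive

/k/→[g].
Each target copies a feature from the following segment, so the direction is regressive.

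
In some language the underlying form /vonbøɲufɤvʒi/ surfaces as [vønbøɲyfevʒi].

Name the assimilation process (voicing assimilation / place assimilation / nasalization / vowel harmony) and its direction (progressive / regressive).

vowel harmony, regressive

/o/→[ø] /u/→[y] /ɤ/→[e].
Vowels agree with the last vowel, so the harmony is regressive.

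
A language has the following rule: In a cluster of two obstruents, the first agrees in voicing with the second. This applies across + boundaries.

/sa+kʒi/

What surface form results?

/k/ before /ʒ/ (voiced) → [g]

[sa+gʒi]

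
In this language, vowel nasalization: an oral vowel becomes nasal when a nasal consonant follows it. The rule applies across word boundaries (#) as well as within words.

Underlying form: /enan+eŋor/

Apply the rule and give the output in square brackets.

[ẽnãn+ẽŋor]

/e/ before nasal /n/ → [ẽ]
/a/ before nasal /n/ → [ã]
/e/ before nasal /ŋ/ → [ẽ]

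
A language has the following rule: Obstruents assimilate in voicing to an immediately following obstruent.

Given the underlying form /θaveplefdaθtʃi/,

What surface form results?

/f/ before /d/ (voiced) → [v]

[θaveplevdaθtʃi]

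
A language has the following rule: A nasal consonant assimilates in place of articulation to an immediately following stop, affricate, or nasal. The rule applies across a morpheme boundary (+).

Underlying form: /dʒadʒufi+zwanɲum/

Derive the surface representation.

/n/ before /ɲ/ (palatal) → [ɲ]

[dʒadʒufi+zwaɲɲum]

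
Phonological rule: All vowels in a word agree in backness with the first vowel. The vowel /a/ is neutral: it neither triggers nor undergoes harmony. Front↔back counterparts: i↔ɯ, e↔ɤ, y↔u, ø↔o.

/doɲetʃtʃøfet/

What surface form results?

[doɲɤtʃtʃofɤt]

/e/ harmonizes with /o/ ([+back]) → [ɤ]
/ø/ harmonizes with /o/ ([+back]) → [o]
/e/ harmonizes with /o/ ([+back]) → [ɤ]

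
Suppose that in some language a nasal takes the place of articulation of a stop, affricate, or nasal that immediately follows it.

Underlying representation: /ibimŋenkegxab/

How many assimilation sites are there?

/m/ before /ŋ/ (velar) → [ŋ]
/n/ before /k/ (velar) → [ŋ]
2 segments change.

2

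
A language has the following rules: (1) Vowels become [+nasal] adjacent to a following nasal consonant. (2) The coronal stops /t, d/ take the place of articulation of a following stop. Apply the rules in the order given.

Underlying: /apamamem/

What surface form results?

Rule 1: /a/ before nasal /m/ → [ã]
Rule 1: /a/ before nasal /m/ → [ã]
Rule 1: /e/ before nasal /m/ → [ẽ]
After rule 1: apãmãmẽm
Rule 2: no segment meets the rule's conditions; no change.

[apãmãmẽm]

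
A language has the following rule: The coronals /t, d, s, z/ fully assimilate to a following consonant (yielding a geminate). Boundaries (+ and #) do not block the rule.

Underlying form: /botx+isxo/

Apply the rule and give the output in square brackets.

[boxx+ixxo]

/t/ before /x/ → [x] (total assimilation)
/s/ before /x/ → [x] (total assimilation)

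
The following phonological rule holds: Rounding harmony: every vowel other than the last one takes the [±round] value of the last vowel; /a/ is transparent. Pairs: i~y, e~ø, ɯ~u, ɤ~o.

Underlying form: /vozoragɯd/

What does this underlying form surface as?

/o/ harmonizes with /ɯ/ ([-round]) → [ɤ]
/o/ harmonizes with /ɯ/ ([-round]) → [ɤ]

[vɤzɤragɯd]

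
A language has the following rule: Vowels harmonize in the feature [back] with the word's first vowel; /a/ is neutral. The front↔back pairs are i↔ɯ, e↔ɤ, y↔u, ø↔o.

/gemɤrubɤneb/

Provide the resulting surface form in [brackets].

[gemerybeneb]

/ɤ/ harmonizes with /e/ ([-back]) → [e]
/u/ harmonizes with /e/ ([-back]) → [y]
/ɤ/ harmonizes with /e/ ([-back]) → [e]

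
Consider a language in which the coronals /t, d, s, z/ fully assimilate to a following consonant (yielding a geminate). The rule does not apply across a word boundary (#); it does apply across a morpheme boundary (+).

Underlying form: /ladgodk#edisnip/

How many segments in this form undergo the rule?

/d/ before /g/ → [g] (total assimilation)
/d/ before /k/ → [k] (total assimilation)
/s/ before /n/ → [n] (total assimilation)
3 segments change.

3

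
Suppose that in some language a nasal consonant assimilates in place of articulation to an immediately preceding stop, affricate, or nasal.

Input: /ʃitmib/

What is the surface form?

/m/ after /t/ (alveolar) → [n]

[ʃitnib]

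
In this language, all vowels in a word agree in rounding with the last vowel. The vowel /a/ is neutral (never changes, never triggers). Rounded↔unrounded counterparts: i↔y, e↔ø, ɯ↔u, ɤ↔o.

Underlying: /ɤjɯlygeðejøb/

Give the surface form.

/ɤ/ harmonizes with /ø/ ([+round]) → [o]
/ɯ/ harmonizes with /ø/ ([+round]) → [u]
/e/ harmonizes with /ø/ ([+round]) → [ø]
/e/ harmonizes with /ø/ ([+round]) → [ø]

[ojulygøðøjøb]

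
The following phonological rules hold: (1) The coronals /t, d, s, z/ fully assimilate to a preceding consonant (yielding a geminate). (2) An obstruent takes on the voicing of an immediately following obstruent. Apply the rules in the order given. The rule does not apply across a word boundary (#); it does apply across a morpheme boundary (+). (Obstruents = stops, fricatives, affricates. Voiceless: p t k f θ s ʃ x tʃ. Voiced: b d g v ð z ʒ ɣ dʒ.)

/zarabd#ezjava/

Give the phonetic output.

Rule 1: /d/ after /b/ → [b] (total assimilation)
After rule 1: zarabb#ezjava
Rule 2: no segment meets the rule's conditions; no change.

[zarabb#ezjava]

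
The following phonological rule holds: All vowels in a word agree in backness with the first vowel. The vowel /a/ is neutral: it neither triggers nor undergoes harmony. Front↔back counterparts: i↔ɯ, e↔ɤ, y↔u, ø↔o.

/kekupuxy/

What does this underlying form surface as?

/u/ harmonizes with /e/ ([-back]) → [y]
/u/ harmonizes with /e/ ([-back]) → [y]

[kekypyxy]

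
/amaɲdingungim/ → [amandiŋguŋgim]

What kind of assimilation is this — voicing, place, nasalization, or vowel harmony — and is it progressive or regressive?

place assimilation, regressive

/ɲ/→[n] /n/→[ŋ] /n/→[ŋ].
Each target copies a feature from the following segment, so the direction is regressive.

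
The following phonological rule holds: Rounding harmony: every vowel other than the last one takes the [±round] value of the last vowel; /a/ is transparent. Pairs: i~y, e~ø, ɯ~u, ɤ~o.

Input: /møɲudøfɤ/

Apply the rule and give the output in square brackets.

/ø/ harmonizes with /ɤ/ ([-round]) → [e]
/u/ harmonizes with /ɤ/ ([-round]) → [ɯ]
/ø/ harmonizes with /ɤ/ ([-round]) → [e]

[meɲɯdefɤ]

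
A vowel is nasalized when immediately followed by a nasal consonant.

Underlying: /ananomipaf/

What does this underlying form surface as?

[ãnãnõmipaf]

/a/ before nasal /n/ → [ã]
/a/ before nasal /n/ → [ã]
/o/ before nasal /m/ → [õ]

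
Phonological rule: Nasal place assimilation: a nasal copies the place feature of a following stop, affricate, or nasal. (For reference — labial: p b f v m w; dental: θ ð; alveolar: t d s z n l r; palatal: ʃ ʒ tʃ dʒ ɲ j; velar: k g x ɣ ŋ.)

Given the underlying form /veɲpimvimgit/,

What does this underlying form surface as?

[vempimviŋgit]

/ɲ/ before /p/ (labial) → [m]
/m/ before /g/ (velar) → [ŋ]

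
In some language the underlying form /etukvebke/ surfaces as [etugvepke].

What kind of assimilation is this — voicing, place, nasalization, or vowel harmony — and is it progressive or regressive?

voicing assimilation, regressive

/k/→[g] /b/→[p].
Each target copies a feature from the following segment, so the direction is regressive.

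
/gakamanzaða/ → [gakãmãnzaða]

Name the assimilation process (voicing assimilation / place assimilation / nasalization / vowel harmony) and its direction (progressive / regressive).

nasalization, regressive

/a/→[ã] /a/→[ã].
Each target copies a feature from the following segment, so the direction is regressive.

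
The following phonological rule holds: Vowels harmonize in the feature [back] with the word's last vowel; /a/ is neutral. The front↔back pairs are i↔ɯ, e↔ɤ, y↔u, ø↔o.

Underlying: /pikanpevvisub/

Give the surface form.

[pɯkanpɤvvɯsub]

/i/ harmonizes with /u/ ([+back]) → [ɯ]
/e/ harmonizes with /u/ ([+back]) → [ɤ]
/i/ harmonizes with /u/ ([+back]) → [ɯ]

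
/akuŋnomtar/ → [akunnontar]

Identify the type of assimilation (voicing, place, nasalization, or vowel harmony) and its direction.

/ŋ/→[n] /m/→[n].
Each target copies a feature from the following segment, so the direction is regressive.

place assimilation, regressive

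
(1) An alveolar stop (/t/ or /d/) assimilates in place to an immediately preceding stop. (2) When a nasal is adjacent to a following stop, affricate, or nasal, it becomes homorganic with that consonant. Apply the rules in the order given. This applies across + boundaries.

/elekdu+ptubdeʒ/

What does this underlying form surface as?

Rule 1: /d/ after /k/ (velar) → [g]
Rule 1: /t/ after /p/ (labial) → [p]
Rule 1: /d/ after /b/ (labial) → [b]
After rule 1: elekgu+ppubbeʒ
Rule 2: no segment meets the rule's conditions; no change.

[elekgu+ppubbeʒ]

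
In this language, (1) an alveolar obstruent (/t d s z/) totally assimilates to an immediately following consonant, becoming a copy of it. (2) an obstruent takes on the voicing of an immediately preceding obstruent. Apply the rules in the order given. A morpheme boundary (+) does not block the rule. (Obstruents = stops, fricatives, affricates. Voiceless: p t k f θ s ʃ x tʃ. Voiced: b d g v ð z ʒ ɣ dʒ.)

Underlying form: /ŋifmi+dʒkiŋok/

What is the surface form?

[ŋifmi+dʒgiŋok]

Rule 1: no segment meets the rule's conditions; no change.
After rule 1: ŋifmi+dʒkiŋok
Rule 2: /k/ after /dʒ/ (voiced) → [g]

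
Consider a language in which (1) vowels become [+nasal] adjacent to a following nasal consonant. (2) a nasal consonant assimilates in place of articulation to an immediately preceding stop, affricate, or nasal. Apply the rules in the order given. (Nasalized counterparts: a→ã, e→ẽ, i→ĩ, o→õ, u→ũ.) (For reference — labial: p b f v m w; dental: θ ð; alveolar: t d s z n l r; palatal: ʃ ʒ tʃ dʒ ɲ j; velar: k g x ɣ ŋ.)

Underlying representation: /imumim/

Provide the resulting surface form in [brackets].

[ĩmũmĩm]

Rule 1: /i/ before nasal /m/ → [ĩ]
Rule 1: /u/ before nasal /m/ → [ũ]
Rule 1: /i/ before nasal /m/ → [ĩ]
After rule 1: ĩmũmĩm
Rule 2: no segment meets the rule's conditions; no change.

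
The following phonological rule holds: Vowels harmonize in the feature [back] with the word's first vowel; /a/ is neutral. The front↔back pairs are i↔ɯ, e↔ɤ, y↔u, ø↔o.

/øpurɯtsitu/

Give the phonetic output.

[øpyritsity]

/u/ harmonizes with /ø/ ([-back]) → [y]
/ɯ/ harmonizes with /ø/ ([-back]) → [i]
/u/ harmonizes with /ø/ ([-back]) → [y]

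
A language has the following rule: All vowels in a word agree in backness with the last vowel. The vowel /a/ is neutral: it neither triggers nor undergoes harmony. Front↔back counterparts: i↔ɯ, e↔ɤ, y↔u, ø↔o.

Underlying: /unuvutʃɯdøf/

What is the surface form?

/u/ harmonizes with /ø/ ([-back]) → [y]
/u/ harmonizes with /ø/ ([-back]) → [y]
/u/ harmonizes with /ø/ ([-back]) → [y]
/ɯ/ harmonizes with /ø/ ([-back]) → [i]

[ynyvytʃidøf]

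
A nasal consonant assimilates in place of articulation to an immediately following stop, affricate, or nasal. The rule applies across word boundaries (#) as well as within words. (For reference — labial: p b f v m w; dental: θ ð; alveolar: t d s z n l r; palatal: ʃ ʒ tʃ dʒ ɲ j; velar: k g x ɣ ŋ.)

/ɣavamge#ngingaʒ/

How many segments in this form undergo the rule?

3

/m/ before /g/ (velar) → [ŋ]
/n/ before /g/ (velar) → [ŋ]
/n/ before /g/ (velar) → [ŋ]
3 segments change.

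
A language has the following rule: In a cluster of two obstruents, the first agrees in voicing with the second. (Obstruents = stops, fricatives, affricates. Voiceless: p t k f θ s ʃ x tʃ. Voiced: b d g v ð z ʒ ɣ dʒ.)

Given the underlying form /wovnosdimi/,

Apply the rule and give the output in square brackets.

[wovnozdimi]

/s/ before /d/ (voiced) → [z]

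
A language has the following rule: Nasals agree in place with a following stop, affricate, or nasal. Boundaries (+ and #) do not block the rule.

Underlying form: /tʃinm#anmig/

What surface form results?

/n/ before /m/ (labial) → [m]
/n/ before /m/ (labial) → [m]

[tʃimm#ammig]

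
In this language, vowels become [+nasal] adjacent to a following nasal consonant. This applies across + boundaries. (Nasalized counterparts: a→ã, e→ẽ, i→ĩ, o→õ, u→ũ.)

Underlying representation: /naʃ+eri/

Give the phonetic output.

[naʃ+eri]

no segment meets the rule's conditions; no change.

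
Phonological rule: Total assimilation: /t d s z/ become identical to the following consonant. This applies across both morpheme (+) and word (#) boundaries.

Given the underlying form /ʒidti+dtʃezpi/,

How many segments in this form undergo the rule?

/d/ before /t/ → [t] (total assimilation)
/d/ before /tʃ/ → [tʃ] (total assimilation)
/z/ before /p/ → [p] (total assimilation)
3 segments change.

3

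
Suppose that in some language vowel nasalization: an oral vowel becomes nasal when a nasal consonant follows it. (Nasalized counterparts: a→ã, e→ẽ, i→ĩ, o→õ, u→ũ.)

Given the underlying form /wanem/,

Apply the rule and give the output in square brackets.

/a/ before nasal /n/ → [ã]
/e/ before nasal /m/ → [ẽ]

[wãnẽm]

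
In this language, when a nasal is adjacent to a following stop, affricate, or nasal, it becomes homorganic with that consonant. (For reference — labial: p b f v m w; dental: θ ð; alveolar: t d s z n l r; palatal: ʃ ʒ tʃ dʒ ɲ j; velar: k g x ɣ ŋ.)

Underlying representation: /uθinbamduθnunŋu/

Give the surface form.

[uθimbanduθnuŋŋu]

/n/ before /b/ (labial) → [m]
/m/ before /d/ (alveolar) → [n]
/n/ before /ŋ/ (velar) → [ŋ]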